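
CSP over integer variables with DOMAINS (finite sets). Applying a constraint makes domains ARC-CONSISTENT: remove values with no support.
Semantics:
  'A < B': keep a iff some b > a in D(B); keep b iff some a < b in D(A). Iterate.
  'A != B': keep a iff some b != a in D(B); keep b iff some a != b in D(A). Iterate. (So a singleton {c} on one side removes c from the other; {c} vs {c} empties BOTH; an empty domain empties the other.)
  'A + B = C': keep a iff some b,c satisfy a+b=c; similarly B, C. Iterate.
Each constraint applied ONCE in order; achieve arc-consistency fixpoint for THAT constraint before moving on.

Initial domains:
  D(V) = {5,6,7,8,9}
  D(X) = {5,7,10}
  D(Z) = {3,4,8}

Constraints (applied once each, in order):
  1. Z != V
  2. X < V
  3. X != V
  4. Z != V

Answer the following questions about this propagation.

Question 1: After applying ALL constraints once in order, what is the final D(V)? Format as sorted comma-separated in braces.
Constraint 1 (Z != V) on D(Z)={3,4,8} D(V)={5,6,7,8,9}: no change
Constraint 2 (X < V) on D(X)={5,7,10} D(V)={5,6,7,8,9}: X {5,7,10}->{5,7}; V {5,6,7,8,9}->{6,7,8,9}
Constraint 3 (X != V) on D(X)={5,7} D(V)={6,7,8,9}: no change
Constraint 4 (Z != V) on D(Z)={3,4,8} D(V)={6,7,8,9}: no change
So after all 4 constraints: D(V) = {6,7,8,9}

Answer: {6,7,8,9}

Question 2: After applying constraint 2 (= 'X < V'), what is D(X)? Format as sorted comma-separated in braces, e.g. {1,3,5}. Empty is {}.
Constraint 1 (Z != V) on D(Z)={3,4,8} D(V)={5,6,7,8,9}: no change
Constraint 2 (X < V) on D(X)={5,7,10} D(V)={5,6,7,8,9}: X {5,7,10}->{5,7}; V {5,6,7,8,9}->{6,7,8,9}
So after constraint 2: D(X) = {5,7}

Answer: {5,7}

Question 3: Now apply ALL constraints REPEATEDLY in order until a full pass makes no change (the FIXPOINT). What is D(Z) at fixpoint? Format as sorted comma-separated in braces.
Answer: {3,4,8}

Derivation:
pass 0 (initial): D(Z)={3,4,8}
pass 1: V {5,6,7,8,9}->{6,7,8,9}; X {5,7,10}->{5,7}
pass 2: no change
Fixpoint after 2 passes: D(Z) = {3,4,8}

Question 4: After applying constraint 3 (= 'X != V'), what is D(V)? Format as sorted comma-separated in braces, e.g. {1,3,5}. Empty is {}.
Answer: {6,7,8,9}

Derivation:
Constraint 1 (Z != V) on D(Z)={3,4,8} D(V)={5,6,7,8,9}: no change
Constraint 2 (X < V) on D(X)={5,7,10} D(V)={5,6,7,8,9}: X {5,7,10}->{5,7}; V {5,6,7,8,9}->{6,7,8,9}
Constraint 3 (X != V) on D(X)={5,7} D(V)={6,7,8,9}: no change
So after constraint 3: D(V) = {6,7,8,9}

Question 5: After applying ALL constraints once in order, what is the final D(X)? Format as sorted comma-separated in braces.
Answer: {5,7}

Derivation:
Constraint 1 (Z != V) on D(Z)={3,4,8} D(V)={5,6,7,8,9}: no change
Constraint 2 (X < V) on D(X)={5,7,10} D(V)={5,6,7,8,9}: X {5,7,10}->{5,7}; V {5,6,7,8,9}->{6,7,8,9}
Constraint 3 (X != V) on D(X)={5,7} D(V)={6,7,8,9}: no change
Constraint 4 (Z != V) on D(Z)={3,4,8} D(V)={6,7,8,9}: no change
So after all 4 constraints: D(X) = {5,7}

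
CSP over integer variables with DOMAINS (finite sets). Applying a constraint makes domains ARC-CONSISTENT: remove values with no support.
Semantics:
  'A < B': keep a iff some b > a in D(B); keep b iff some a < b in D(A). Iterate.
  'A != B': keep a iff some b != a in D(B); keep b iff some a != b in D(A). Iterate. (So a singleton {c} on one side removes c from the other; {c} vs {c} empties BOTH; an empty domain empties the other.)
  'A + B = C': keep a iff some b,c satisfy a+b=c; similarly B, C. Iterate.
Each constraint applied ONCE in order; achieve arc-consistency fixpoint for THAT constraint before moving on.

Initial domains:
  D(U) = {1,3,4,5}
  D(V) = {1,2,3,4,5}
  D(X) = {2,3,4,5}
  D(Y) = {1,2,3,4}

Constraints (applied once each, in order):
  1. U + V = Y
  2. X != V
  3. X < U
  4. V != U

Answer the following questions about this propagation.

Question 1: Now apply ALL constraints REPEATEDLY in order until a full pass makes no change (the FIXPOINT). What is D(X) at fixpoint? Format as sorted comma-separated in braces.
Answer: {2}

Derivation:
pass 0 (initial): D(X)={2,3,4,5}
pass 1: U {1,3,4,5}->{3}; V {1,2,3,4,5}->{1,2}; X {2,3,4,5}->{2}; Y {1,2,3,4}->{2,3,4}
pass 2: V {1,2}->{1}; Y {2,3,4}->{4}
pass 3: no change
Fixpoint after 3 passes: D(X) = {2}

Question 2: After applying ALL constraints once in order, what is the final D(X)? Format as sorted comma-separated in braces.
Answer: {2}

Derivation:
Constraint 1 (U + V = Y) on D(U)={1,3,4,5} D(V)={1,2,3,4,5} D(Y)={1,2,3,4}: U {1,3,4,5}->{1,3}; V {1,2,3,4,5}->{1,2,3}; Y {1,2,3,4}->{2,3,4}
Constraint 2 (X != V) on D(X)={2,3,4,5} D(V)={1,2,3}: no change
Constraint 3 (X < U) on D(X)={2,3,4,5} D(U)={1,3}: X {2,3,4,5}->{2}; U {1,3}->{3}
Constraint 4 (V != U) on D(V)={1,2,3} D(U)={3}: V {1,2,3}->{1,2}
So after all 4 constraints: D(X) = {2}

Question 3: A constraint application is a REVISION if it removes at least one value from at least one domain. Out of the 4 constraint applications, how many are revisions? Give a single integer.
Answer: 3

Derivation:
Constraint 1 (U + V = Y) on D(U)={1,3,4,5} D(V)={1,2,3,4,5} D(Y)={1,2,3,4}: U {1,3,4,5}->{1,3}; V {1,2,3,4,5}->{1,2,3}; Y {1,2,3,4}->{2,3,4} => REVISION
Constraint 2 (X != V) on D(X)={2,3,4,5} D(V)={1,2,3}: no change => not a revision
Constraint 3 (X < U) on D(X)={2,3,4,5} D(U)={1,3}: X {2,3,4,5}->{2}; U {1,3}->{3} => REVISION
Constraint 4 (V != U) on D(V)={1,2,3} D(U)={3}: V {1,2,3}->{1,2} => REVISION
Total revisions = 3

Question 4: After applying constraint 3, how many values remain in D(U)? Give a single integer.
Answer: 1

Derivation:
Constraint 1 (U + V = Y) on D(U)={1,3,4,5} D(V)={1,2,3,4,5} D(Y)={1,2,3,4}: U {1,3,4,5}->{1,3}; V {1,2,3,4,5}->{1,2,3}; Y {1,2,3,4}->{2,3,4}
Constraint 2 (X != V) on D(X)={2,3,4,5} D(V)={1,2,3}: no change
Constraint 3 (X < U) on D(X)={2,3,4,5} D(U)={1,3}: X {2,3,4,5}->{2}; U {1,3}->{3}
So after constraint 3: D(U)={3}, size = 1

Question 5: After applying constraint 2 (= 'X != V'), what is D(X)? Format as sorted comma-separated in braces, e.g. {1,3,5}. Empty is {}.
Constraint 1 (U + V = Y) on D(U)={1,3,4,5} D(V)={1,2,3,4,5} D(Y)={1,2,3,4}: U {1,3,4,5}->{1,3}; V {1,2,3,4,5}->{1,2,3}; Y {1,2,3,4}->{2,3,4}
Constraint 2 (X != V) on D(X)={2,3,4,5} D(V)={1,2,3}: no change
So after constraint 2: D(X) = {2,3,4,5}

Answer: {2,3,4,5}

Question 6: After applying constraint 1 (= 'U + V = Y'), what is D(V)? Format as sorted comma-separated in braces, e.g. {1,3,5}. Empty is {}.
Constraint 1 (U + V = Y) on D(U)={1,3,4,5} D(V)={1,2,3,4,5} D(Y)={1,2,3,4}: U {1,3,4,5}->{1,3}; V {1,2,3,4,5}->{1,2,3}; Y {1,2,3,4}->{2,3,4}
So after constraint 1: D(V) = {1,2,3}

Answer: {1,2,3}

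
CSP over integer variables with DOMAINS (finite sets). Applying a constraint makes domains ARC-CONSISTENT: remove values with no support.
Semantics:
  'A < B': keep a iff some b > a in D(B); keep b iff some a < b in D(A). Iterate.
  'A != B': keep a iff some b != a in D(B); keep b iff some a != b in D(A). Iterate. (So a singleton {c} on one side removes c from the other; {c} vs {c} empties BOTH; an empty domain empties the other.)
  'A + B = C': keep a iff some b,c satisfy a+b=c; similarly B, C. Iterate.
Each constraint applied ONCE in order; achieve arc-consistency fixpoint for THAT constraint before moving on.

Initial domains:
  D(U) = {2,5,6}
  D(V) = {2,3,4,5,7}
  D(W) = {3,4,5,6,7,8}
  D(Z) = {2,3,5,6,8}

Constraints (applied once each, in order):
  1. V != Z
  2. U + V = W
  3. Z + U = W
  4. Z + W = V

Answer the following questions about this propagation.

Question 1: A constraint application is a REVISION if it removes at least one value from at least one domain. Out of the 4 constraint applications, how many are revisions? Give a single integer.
Answer: 3

Derivation:
Constraint 1 (V != Z) on D(V)={2,3,4,5,7} D(Z)={2,3,5,6,8}: no change => not a revision
Constraint 2 (U + V = W) on D(U)={2,5,6} D(V)={2,3,4,5,7} D(W)={3,4,5,6,7,8}: V {2,3,4,5,7}->{2,3,4,5}; W {3,4,5,6,7,8}->{4,5,6,7,8} => REVISION
Constraint 3 (Z + U = W) on D(Z)={2,3,5,6,8} D(U)={2,5,6} D(W)={4,5,6,7,8}: Z {2,3,5,6,8}->{2,3,5,6}; W {4,5,6,7,8}->{4,5,7,8} => REVISION
Constraint 4 (Z + W = V) on D(Z)={2,3,5,6} D(W)={4,5,7,8} D(V)={2,3,4,5}: Z {2,3,5,6}->{}; W {4,5,7,8}->{}; V {2,3,4,5}->{} => REVISION
Total revisions = 3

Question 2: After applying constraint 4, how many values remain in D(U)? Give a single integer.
Constraint 1 (V != Z) on D(V)={2,3,4,5,7} D(Z)={2,3,5,6,8}: no change
Constraint 2 (U + V = W) on D(U)={2,5,6} D(V)={2,3,4,5,7} D(W)={3,4,5,6,7,8}: V {2,3,4,5,7}->{2,3,4,5}; W {3,4,5,6,7,8}->{4,5,6,7,8}
Constraint 3 (Z + U = W) on D(Z)={2,3,5,6,8} D(U)={2,5,6} D(W)={4,5,6,7,8}: Z {2,3,5,6,8}->{2,3,5,6}; W {4,5,6,7,8}->{4,5,7,8}
Constraint 4 (Z + W = V) on D(Z)={2,3,5,6} D(W)={4,5,7,8} D(V)={2,3,4,5}: Z {2,3,5,6}->{}; W {4,5,7,8}->{}; V {2,3,4,5}->{}
So after constraint 4: D(U)={2,5,6}, size = 3

Answer: 3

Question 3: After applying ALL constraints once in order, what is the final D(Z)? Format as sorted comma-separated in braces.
Constraint 1 (V != Z) on D(V)={2,3,4,5,7} D(Z)={2,3,5,6,8}: no change
Constraint 2 (U + V = W) on D(U)={2,5,6} D(V)={2,3,4,5,7} D(W)={3,4,5,6,7,8}: V {2,3,4,5,7}->{2,3,4,5}; W {3,4,5,6,7,8}->{4,5,6,7,8}
Constraint 3 (Z + U = W) on D(Z)={2,3,5,6,8} D(U)={2,5,6} D(W)={4,5,6,7,8}: Z {2,3,5,6,8}->{2,3,5,6}; W {4,5,6,7,8}->{4,5,7,8}
Constraint 4 (Z + W = V) on D(Z)={2,3,5,6} D(W)={4,5,7,8} D(V)={2,3,4,5}: Z {2,3,5,6}->{}; W {4,5,7,8}->{}; V {2,3,4,5}->{}
So after all 4 constraints: D(Z) = {}

Answer: {}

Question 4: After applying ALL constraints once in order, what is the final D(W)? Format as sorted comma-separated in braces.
Answer: {}

Derivation:
Constraint 1 (V != Z) on D(V)={2,3,4,5,7} D(Z)={2,3,5,6,8}: no change
Constraint 2 (U + V = W) on D(U)={2,5,6} D(V)={2,3,4,5,7} D(W)={3,4,5,6,7,8}: V {2,3,4,5,7}->{2,3,4,5}; W {3,4,5,6,7,8}->{4,5,6,7,8}
Constraint 3 (Z + U = W) on D(Z)={2,3,5,6,8} D(U)={2,5,6} D(W)={4,5,6,7,8}: Z {2,3,5,6,8}->{2,3,5,6}; W {4,5,6,7,8}->{4,5,7,8}
Constraint 4 (Z + W = V) on D(Z)={2,3,5,6} D(W)={4,5,7,8} D(V)={2,3,4,5}: Z {2,3,5,6}->{}; W {4,5,7,8}->{}; V {2,3,4,5}->{}
So after all 4 constraints: D(W) = {}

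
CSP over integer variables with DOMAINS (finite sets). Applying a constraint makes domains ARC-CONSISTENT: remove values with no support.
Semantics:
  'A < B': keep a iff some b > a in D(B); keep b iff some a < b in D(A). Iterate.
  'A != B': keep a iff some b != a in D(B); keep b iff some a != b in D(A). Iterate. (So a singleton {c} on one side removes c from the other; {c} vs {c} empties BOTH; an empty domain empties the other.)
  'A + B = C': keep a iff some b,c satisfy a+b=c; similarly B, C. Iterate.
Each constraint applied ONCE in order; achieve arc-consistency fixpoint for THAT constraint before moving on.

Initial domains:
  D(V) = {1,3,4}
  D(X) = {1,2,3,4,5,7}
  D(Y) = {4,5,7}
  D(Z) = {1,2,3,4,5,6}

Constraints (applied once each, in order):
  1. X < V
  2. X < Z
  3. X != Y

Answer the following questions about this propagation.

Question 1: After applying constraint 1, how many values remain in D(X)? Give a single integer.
Answer: 3

Derivation:
Constraint 1 (X < V) on D(X)={1,2,3,4,5,7} D(V)={1,3,4}: X {1,2,3,4,5,7}->{1,2,3}; V {1,3,4}->{3,4}
So after constraint 1: D(X)={1,2,3}, size = 3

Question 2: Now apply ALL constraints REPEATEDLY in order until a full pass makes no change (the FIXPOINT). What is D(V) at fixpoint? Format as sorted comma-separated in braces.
pass 0 (initial): D(V)={1,3,4}
pass 1: V {1,3,4}->{3,4}; X {1,2,3,4,5,7}->{1,2,3}; Z {1,2,3,4,5,6}->{2,3,4,5,6}
pass 2: no change
Fixpoint after 2 passes: D(V) = {3,4}

Answer: {3,4}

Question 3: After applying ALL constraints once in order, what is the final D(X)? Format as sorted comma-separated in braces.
Answer: {1,2,3}

Derivation:
Constraint 1 (X < V) on D(X)={1,2,3,4,5,7} D(V)={1,3,4}: X {1,2,3,4,5,7}->{1,2,3}; V {1,3,4}->{3,4}
Constraint 2 (X < Z) on D(X)={1,2,3} D(Z)={1,2,3,4,5,6}: Z {1,2,3,4,5,6}->{2,3,4,5,6}
Constraint 3 (X != Y) on D(X)={1,2,3} D(Y)={4,5,7}: no change
So after all 3 constraints: D(X) = {1,2,3}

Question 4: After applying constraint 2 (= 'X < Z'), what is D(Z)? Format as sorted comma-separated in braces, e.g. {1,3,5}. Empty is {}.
Answer: {2,3,4,5,6}

Derivation:
Constraint 1 (X < V) on D(X)={1,2,3,4,5,7} D(V)={1,3,4}: X {1,2,3,4,5,7}->{1,2,3}; V {1,3,4}->{3,4}
Constraint 2 (X < Z) on D(X)={1,2,3} D(Z)={1,2,3,4,5,6}: Z {1,2,3,4,5,6}->{2,3,4,5,6}
So after constraint 2: D(Z) = {2,3,4,5,6}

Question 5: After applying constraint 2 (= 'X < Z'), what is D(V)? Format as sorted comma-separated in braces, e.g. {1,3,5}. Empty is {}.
Constraint 1 (X < V) on D(X)={1,2,3,4,5,7} D(V)={1,3,4}: X {1,2,3,4,5,7}->{1,2,3}; V {1,3,4}->{3,4}
Constraint 2 (X < Z) on D(X)={1,2,3} D(Z)={1,2,3,4,5,6}: Z {1,2,3,4,5,6}->{2,3,4,5,6}
So after constraint 2: D(V) = {3,4}

Answer: {3,4}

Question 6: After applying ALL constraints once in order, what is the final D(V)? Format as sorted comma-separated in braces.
Constraint 1 (X < V) on D(X)={1,2,3,4,5,7} D(V)={1,3,4}: X {1,2,3,4,5,7}->{1,2,3}; V {1,3,4}->{3,4}
Constraint 2 (X < Z) on D(X)={1,2,3} D(Z)={1,2,3,4,5,6}: Z {1,2,3,4,5,6}->{2,3,4,5,6}
Constraint 3 (X != Y) on D(X)={1,2,3} D(Y)={4,5,7}: no change
So after all 3 constraints: D(V) = {3,4}

Answer: {3,4}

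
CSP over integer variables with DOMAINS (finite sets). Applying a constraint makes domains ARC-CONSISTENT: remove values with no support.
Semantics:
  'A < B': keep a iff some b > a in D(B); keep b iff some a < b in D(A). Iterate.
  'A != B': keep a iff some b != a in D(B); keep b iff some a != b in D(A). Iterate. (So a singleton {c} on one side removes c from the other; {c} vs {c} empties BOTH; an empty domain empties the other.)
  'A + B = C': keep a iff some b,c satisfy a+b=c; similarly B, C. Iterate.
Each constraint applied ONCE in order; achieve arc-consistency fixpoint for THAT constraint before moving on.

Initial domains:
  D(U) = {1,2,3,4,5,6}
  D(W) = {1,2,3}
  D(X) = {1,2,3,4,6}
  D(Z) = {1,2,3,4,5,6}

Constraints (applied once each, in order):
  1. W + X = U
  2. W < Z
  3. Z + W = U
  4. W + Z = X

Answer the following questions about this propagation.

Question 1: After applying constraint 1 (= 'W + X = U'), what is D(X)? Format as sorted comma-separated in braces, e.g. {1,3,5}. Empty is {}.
Answer: {1,2,3,4}

Derivation:
Constraint 1 (W + X = U) on D(W)={1,2,3} D(X)={1,2,3,4,6} D(U)={1,2,3,4,5,6}: X {1,2,3,4,6}->{1,2,3,4}; U {1,2,3,4,5,6}->{2,3,4,5,6}
So after constraint 1: D(X) = {1,2,3,4}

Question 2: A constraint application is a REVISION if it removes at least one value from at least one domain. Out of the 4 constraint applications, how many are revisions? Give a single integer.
Answer: 4

Derivation:
Constraint 1 (W + X = U) on D(W)={1,2,3} D(X)={1,2,3,4,6} D(U)={1,2,3,4,5,6}: X {1,2,3,4,6}->{1,2,3,4}; U {1,2,3,4,5,6}->{2,3,4,5,6} => REVISION
Constraint 2 (W < Z) on D(W)={1,2,3} D(Z)={1,2,3,4,5,6}: Z {1,2,3,4,5,6}->{2,3,4,5,6} => REVISION
Constraint 3 (Z + W = U) on D(Z)={2,3,4,5,6} D(W)={1,2,3} D(U)={2,3,4,5,6}: Z {2,3,4,5,6}->{2,3,4,5}; U {2,3,4,5,6}->{3,4,5,6} => REVISION
Constraint 4 (W + Z = X) on D(W)={1,2,3} D(Z)={2,3,4,5} D(X)={1,2,3,4}: W {1,2,3}->{1,2}; Z {2,3,4,5}->{2,3}; X {1,2,3,4}->{3,4} => REVISION
Total revisions = 4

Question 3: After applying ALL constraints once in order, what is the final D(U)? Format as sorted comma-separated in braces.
Answer: {3,4,5,6}

Derivation:
Constraint 1 (W + X = U) on D(W)={1,2,3} D(X)={1,2,3,4,6} D(U)={1,2,3,4,5,6}: X {1,2,3,4,6}->{1,2,3,4}; U {1,2,3,4,5,6}->{2,3,4,5,6}
Constraint 2 (W < Z) on D(W)={1,2,3} D(Z)={1,2,3,4,5,6}: Z {1,2,3,4,5,6}->{2,3,4,5,6}
Constraint 3 (Z + W = U) on D(Z)={2,3,4,5,6} D(W)={1,2,3} D(U)={2,3,4,5,6}: Z {2,3,4,5,6}->{2,3,4,5}; U {2,3,4,5,6}->{3,4,5,6}
Constraint 4 (W + Z = X) on D(W)={1,2,3} D(Z)={2,3,4,5} D(X)={1,2,3,4}: W {1,2,3}->{1,2}; Z {2,3,4,5}->{2,3}; X {1,2,3,4}->{3,4}
So after all 4 constraints: D(U) = {3,4,5,6}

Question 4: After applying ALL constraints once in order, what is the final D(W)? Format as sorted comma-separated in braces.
Answer: {1,2}

Derivation:
Constraint 1 (W + X = U) on D(W)={1,2,3} D(X)={1,2,3,4,6} D(U)={1,2,3,4,5,6}: X {1,2,3,4,6}->{1,2,3,4}; U {1,2,3,4,5,6}->{2,3,4,5,6}
Constraint 2 (W < Z) on D(W)={1,2,3} D(Z)={1,2,3,4,5,6}: Z {1,2,3,4,5,6}->{2,3,4,5,6}
Constraint 3 (Z + W = U) on D(Z)={2,3,4,5,6} D(W)={1,2,3} D(U)={2,3,4,5,6}: Z {2,3,4,5,6}->{2,3,4,5}; U {2,3,4,5,6}->{3,4,5,6}
Constraint 4 (W + Z = X) on D(W)={1,2,3} D(Z)={2,3,4,5} D(X)={1,2,3,4}: W {1,2,3}->{1,2}; Z {2,3,4,5}->{2,3}; X {1,2,3,4}->{3,4}
So after all 4 constraints: D(W) = {1,2}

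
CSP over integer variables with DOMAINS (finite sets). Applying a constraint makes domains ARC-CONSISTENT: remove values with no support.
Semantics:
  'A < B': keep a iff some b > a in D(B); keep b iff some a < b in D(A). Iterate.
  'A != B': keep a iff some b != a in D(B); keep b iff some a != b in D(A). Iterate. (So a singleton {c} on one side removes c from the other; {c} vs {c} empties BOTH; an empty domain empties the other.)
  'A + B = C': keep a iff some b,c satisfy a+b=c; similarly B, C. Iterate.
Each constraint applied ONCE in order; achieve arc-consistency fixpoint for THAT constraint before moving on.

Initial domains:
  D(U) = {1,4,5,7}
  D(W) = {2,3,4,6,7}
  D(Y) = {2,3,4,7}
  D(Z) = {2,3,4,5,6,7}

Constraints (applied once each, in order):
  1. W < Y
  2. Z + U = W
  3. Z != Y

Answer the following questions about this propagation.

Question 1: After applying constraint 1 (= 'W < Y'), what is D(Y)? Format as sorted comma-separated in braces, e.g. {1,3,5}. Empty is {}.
Constraint 1 (W < Y) on D(W)={2,3,4,6,7} D(Y)={2,3,4,7}: W {2,3,4,6,7}->{2,3,4,6}; Y {2,3,4,7}->{3,4,7}
So after constraint 1: D(Y) = {3,4,7}

Answer: {3,4,7}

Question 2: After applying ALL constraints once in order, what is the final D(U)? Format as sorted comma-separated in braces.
Answer: {1,4}

Derivation:
Constraint 1 (W < Y) on D(W)={2,3,4,6,7} D(Y)={2,3,4,7}: W {2,3,4,6,7}->{2,3,4,6}; Y {2,3,4,7}->{3,4,7}
Constraint 2 (Z + U = W) on D(Z)={2,3,4,5,6,7} D(U)={1,4,5,7} D(W)={2,3,4,6}: Z {2,3,4,5,6,7}->{2,3,5}; U {1,4,5,7}->{1,4}; W {2,3,4,6}->{3,4,6}
Constraint 3 (Z != Y) on D(Z)={2,3,5} D(Y)={3,4,7}: no change
So after all 3 constraints: D(U) = {1,4}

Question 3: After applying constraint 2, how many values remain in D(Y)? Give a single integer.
Answer: 3

Derivation:
Constraint 1 (W < Y) on D(W)={2,3,4,6,7} D(Y)={2,3,4,7}: W {2,3,4,6,7}->{2,3,4,6}; Y {2,3,4,7}->{3,4,7}
Constraint 2 (Z + U = W) on D(Z)={2,3,4,5,6,7} D(U)={1,4,5,7} D(W)={2,3,4,6}: Z {2,3,4,5,6,7}->{2,3,5}; U {1,4,5,7}->{1,4}; W {2,3,4,6}->{3,4,6}
So after constraint 2: D(Y)={3,4,7}, size = 3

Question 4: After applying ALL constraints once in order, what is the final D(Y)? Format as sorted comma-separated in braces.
Constraint 1 (W < Y) on D(W)={2,3,4,6,7} D(Y)={2,3,4,7}: W {2,3,4,6,7}->{2,3,4,6}; Y {2,3,4,7}->{3,4,7}
Constraint 2 (Z + U = W) on D(Z)={2,3,4,5,6,7} D(U)={1,4,5,7} D(W)={2,3,4,6}: Z {2,3,4,5,6,7}->{2,3,5}; U {1,4,5,7}->{1,4}; W {2,3,4,6}->{3,4,6}
Constraint 3 (Z != Y) on D(Z)={2,3,5} D(Y)={3,4,7}: no change
So after all 3 constraints: D(Y) = {3,4,7}

Answer: {3,4,7}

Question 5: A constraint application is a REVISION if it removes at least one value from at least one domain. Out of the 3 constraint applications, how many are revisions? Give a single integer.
Answer: 2

Derivation:
Constraint 1 (W < Y) on D(W)={2,3,4,6,7} D(Y)={2,3,4,7}: W {2,3,4,6,7}->{2,3,4,6}; Y {2,3,4,7}->{3,4,7} => REVISION
Constraint 2 (Z + U = W) on D(Z)={2,3,4,5,6,7} D(U)={1,4,5,7} D(W)={2,3,4,6}: Z {2,3,4,5,6,7}->{2,3,5}; U {1,4,5,7}->{1,4}; W {2,3,4,6}->{3,4,6} => REVISION
Constraint 3 (Z != Y) on D(Z)={2,3,5} D(Y)={3,4,7}: no change => not a revision
Total revisions = 2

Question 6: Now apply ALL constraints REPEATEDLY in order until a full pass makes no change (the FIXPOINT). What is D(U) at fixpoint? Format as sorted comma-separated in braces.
pass 0 (initial): D(U)={1,4,5,7}
pass 1: U {1,4,5,7}->{1,4}; W {2,3,4,6,7}->{3,4,6}; Y {2,3,4,7}->{3,4,7}; Z {2,3,4,5,6,7}->{2,3,5}
pass 2: Y {3,4,7}->{4,7}
pass 3: no change
Fixpoint after 3 passes: D(U) = {1,4}

Answer: {1,4}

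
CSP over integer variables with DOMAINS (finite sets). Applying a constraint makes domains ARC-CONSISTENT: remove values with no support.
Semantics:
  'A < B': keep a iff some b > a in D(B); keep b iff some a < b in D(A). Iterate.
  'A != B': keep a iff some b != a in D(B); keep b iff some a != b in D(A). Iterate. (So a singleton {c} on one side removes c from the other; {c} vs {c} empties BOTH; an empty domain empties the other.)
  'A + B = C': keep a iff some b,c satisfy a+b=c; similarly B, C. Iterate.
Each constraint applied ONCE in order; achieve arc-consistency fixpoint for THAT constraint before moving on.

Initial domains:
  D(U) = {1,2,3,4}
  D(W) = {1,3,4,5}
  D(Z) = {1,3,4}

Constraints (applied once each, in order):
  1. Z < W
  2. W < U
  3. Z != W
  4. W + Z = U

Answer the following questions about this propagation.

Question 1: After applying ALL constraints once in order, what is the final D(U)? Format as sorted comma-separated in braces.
Constraint 1 (Z < W) on D(Z)={1,3,4} D(W)={1,3,4,5}: W {1,3,4,5}->{3,4,5}
Constraint 2 (W < U) on D(W)={3,4,5} D(U)={1,2,3,4}: W {3,4,5}->{3}; U {1,2,3,4}->{4}
Constraint 3 (Z != W) on D(Z)={1,3,4} D(W)={3}: Z {1,3,4}->{1,4}
Constraint 4 (W + Z = U) on D(W)={3} D(Z)={1,4} D(U)={4}: Z {1,4}->{1}
So after all 4 constraints: D(U) = {4}

Answer: {4}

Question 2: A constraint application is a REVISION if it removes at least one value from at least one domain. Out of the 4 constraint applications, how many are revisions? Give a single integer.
Constraint 1 (Z < W) on D(Z)={1,3,4} D(W)={1,3,4,5}: W {1,3,4,5}->{3,4,5} => REVISION
Constraint 2 (W < U) on D(W)={3,4,5} D(U)={1,2,3,4}: W {3,4,5}->{3}; U {1,2,3,4}->{4} => REVISION
Constraint 3 (Z != W) on D(Z)={1,3,4} D(W)={3}: Z {1,3,4}->{1,4} => REVISION
Constraint 4 (W + Z = U) on D(W)={3} D(Z)={1,4} D(U)={4}: Z {1,4}->{1} => REVISION
Total revisions = 4

Answer: 4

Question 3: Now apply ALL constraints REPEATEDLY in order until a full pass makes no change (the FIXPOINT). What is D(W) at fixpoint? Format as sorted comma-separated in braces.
pass 0 (initial): D(W)={1,3,4,5}
pass 1: U {1,2,3,4}->{4}; W {1,3,4,5}->{3}; Z {1,3,4}->{1}
pass 2: no change
Fixpoint after 2 passes: D(W) = {3}

Answer: {3}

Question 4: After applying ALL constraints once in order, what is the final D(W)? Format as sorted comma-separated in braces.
Answer: {3}

Derivation:
Constraint 1 (Z < W) on D(Z)={1,3,4} D(W)={1,3,4,5}: W {1,3,4,5}->{3,4,5}
Constraint 2 (W < U) on D(W)={3,4,5} D(U)={1,2,3,4}: W {3,4,5}->{3}; U {1,2,3,4}->{4}
Constraint 3 (Z != W) on D(Z)={1,3,4} D(W)={3}: Z {1,3,4}->{1,4}
Constraint 4 (W + Z = U) on D(W)={3} D(Z)={1,4} D(U)={4}: Z {1,4}->{1}
So after all 4 constraints: D(W) = {3}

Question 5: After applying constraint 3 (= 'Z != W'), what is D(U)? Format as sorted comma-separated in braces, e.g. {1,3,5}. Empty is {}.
Constraint 1 (Z < W) on D(Z)={1,3,4} D(W)={1,3,4,5}: W {1,3,4,5}->{3,4,5}
Constraint 2 (W < U) on D(W)={3,4,5} D(U)={1,2,3,4}: W {3,4,5}->{3}; U {1,2,3,4}->{4}
Constraint 3 (Z != W) on D(Z)={1,3,4} D(W)={3}: Z {1,3,4}->{1,4}
So after constraint 3: D(U) = {4}

Answer: {4}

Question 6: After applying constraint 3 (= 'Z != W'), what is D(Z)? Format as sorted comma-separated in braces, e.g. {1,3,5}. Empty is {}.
Answer: {1,4}

Derivation:
Constraint 1 (Z < W) on D(Z)={1,3,4} D(W)={1,3,4,5}: W {1,3,4,5}->{3,4,5}
Constraint 2 (W < U) on D(W)={3,4,5} D(U)={1,2,3,4}: W {3,4,5}->{3}; U {1,2,3,4}->{4}
Constraint 3 (Z != W) on D(Z)={1,3,4} D(W)={3}: Z {1,3,4}->{1,4}
So after constraint 3: D(Z) = {1,4}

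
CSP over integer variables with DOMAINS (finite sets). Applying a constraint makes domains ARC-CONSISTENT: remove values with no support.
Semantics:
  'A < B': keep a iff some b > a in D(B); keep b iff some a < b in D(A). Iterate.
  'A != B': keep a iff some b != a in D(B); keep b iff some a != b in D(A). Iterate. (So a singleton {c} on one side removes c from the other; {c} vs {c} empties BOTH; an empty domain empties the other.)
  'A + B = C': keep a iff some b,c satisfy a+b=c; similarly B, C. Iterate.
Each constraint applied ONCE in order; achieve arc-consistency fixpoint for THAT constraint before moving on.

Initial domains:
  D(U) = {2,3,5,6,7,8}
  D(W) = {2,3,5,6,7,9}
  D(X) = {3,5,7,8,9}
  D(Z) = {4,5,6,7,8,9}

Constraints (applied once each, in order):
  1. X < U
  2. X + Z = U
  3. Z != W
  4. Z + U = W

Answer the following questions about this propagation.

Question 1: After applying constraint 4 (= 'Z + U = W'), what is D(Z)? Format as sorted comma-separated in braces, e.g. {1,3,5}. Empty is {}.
Constraint 1 (X < U) on D(X)={3,5,7,8,9} D(U)={2,3,5,6,7,8}: X {3,5,7,8,9}->{3,5,7}; U {2,3,5,6,7,8}->{5,6,7,8}
Constraint 2 (X + Z = U) on D(X)={3,5,7} D(Z)={4,5,6,7,8,9} D(U)={5,6,7,8}: X {3,5,7}->{3}; Z {4,5,6,7,8,9}->{4,5}; U {5,6,7,8}->{7,8}
Constraint 3 (Z != W) on D(Z)={4,5} D(W)={2,3,5,6,7,9}: no change
Constraint 4 (Z + U = W) on D(Z)={4,5} D(U)={7,8} D(W)={2,3,5,6,7,9}: Z {4,5}->{}; U {7,8}->{}; W {2,3,5,6,7,9}->{}
So after constraint 4: D(Z) = {}

Answer: {}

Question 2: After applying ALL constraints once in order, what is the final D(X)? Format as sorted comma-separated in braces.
Constraint 1 (X < U) on D(X)={3,5,7,8,9} D(U)={2,3,5,6,7,8}: X {3,5,7,8,9}->{3,5,7}; U {2,3,5,6,7,8}->{5,6,7,8}
Constraint 2 (X + Z = U) on D(X)={3,5,7} D(Z)={4,5,6,7,8,9} D(U)={5,6,7,8}: X {3,5,7}->{3}; Z {4,5,6,7,8,9}->{4,5}; U {5,6,7,8}->{7,8}
Constraint 3 (Z != W) on D(Z)={4,5} D(W)={2,3,5,6,7,9}: no change
Constraint 4 (Z + U = W) on D(Z)={4,5} D(U)={7,8} D(W)={2,3,5,6,7,9}: Z {4,5}->{}; U {7,8}->{}; W {2,3,5,6,7,9}->{}
So after all 4 constraints: D(X) = {3}

Answer: {3}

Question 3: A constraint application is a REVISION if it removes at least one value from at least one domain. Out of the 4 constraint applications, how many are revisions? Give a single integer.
Answer: 3

Derivation:
Constraint 1 (X < U) on D(X)={3,5,7,8,9} D(U)={2,3,5,6,7,8}: X {3,5,7,8,9}->{3,5,7}; U {2,3,5,6,7,8}->{5,6,7,8} => REVISION
Constraint 2 (X + Z = U) on D(X)={3,5,7} D(Z)={4,5,6,7,8,9} D(U)={5,6,7,8}: X {3,5,7}->{3}; Z {4,5,6,7,8,9}->{4,5}; U {5,6,7,8}->{7,8} => REVISION
Constraint 3 (Z != W) on D(Z)={4,5} D(W)={2,3,5,6,7,9}: no change => not a revision
Constraint 4 (Z + U = W) on D(Z)={4,5} D(U)={7,8} D(W)={2,3,5,6,7,9}: Z {4,5}->{}; U {7,8}->{}; W {2,3,5,6,7,9}->{} => REVISION
Total revisions = 3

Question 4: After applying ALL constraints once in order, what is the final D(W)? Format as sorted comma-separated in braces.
Answer: {}

Derivation:
Constraint 1 (X < U) on D(X)={3,5,7,8,9} D(U)={2,3,5,6,7,8}: X {3,5,7,8,9}->{3,5,7}; U {2,3,5,6,7,8}->{5,6,7,8}
Constraint 2 (X + Z = U) on D(X)={3,5,7} D(Z)={4,5,6,7,8,9} D(U)={5,6,7,8}: X {3,5,7}->{3}; Z {4,5,6,7,8,9}->{4,5}; U {5,6,7,8}->{7,8}
Constraint 3 (Z != W) on D(Z)={4,5} D(W)={2,3,5,6,7,9}: no change
Constraint 4 (Z + U = W) on D(Z)={4,5} D(U)={7,8} D(W)={2,3,5,6,7,9}: Z {4,5}->{}; U {7,8}->{}; W {2,3,5,6,7,9}->{}
So after all 4 constraints: D(W) = {}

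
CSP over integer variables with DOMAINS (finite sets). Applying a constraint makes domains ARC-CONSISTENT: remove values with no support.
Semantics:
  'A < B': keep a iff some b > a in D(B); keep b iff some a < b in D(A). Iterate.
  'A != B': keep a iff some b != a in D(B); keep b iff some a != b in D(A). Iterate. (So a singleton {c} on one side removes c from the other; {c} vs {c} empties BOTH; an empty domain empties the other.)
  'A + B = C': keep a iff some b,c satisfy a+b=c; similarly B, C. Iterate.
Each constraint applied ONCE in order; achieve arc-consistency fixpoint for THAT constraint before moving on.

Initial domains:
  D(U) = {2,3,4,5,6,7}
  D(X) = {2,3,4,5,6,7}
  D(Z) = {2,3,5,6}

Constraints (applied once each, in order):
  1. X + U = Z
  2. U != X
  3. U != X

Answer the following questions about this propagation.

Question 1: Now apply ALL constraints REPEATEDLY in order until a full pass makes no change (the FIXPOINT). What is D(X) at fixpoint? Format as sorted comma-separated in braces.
pass 0 (initial): D(X)={2,3,4,5,6,7}
pass 1: U {2,3,4,5,6,7}->{2,3,4}; X {2,3,4,5,6,7}->{2,3,4}; Z {2,3,5,6}->{5,6}
pass 2: no change
Fixpoint after 2 passes: D(X) = {2,3,4}

Answer: {2,3,4}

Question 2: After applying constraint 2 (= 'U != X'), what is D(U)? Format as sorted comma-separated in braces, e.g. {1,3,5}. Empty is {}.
Answer: {2,3,4}

Derivation:
Constraint 1 (X + U = Z) on D(X)={2,3,4,5,6,7} D(U)={2,3,4,5,6,7} D(Z)={2,3,5,6}: X {2,3,4,5,6,7}->{2,3,4}; U {2,3,4,5,6,7}->{2,3,4}; Z {2,3,5,6}->{5,6}
Constraint 2 (U != X) on D(U)={2,3,4} D(X)={2,3,4}: no change
So after constraint 2: D(U) = {2,3,4}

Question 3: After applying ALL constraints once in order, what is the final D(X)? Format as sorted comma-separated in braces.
Answer: {2,3,4}

Derivation:
Constraint 1 (X + U = Z) on D(X)={2,3,4,5,6,7} D(U)={2,3,4,5,6,7} D(Z)={2,3,5,6}: X {2,3,4,5,6,7}->{2,3,4}; U {2,3,4,5,6,7}->{2,3,4}; Z {2,3,5,6}->{5,6}
Constraint 2 (U != X) on D(U)={2,3,4} D(X)={2,3,4}: no change
Constraint 3 (U != X) on D(U)={2,3,4} D(X)={2,3,4}: no change
So after all 3 constraints: D(X) = {2,3,4}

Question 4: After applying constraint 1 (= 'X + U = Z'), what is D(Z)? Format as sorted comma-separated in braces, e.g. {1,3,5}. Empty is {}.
Constraint 1 (X + U = Z) on D(X)={2,3,4,5,6,7} D(U)={2,3,4,5,6,7} D(Z)={2,3,5,6}: X {2,3,4,5,6,7}->{2,3,4}; U {2,3,4,5,6,7}->{2,3,4}; Z {2,3,5,6}->{5,6}
So after constraint 1: D(Z) = {5,6}

Answer: {5,6}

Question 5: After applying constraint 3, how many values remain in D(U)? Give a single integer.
Constraint 1 (X + U = Z) on D(X)={2,3,4,5,6,7} D(U)={2,3,4,5,6,7} D(Z)={2,3,5,6}: X {2,3,4,5,6,7}->{2,3,4}; U {2,3,4,5,6,7}->{2,3,4}; Z {2,3,5,6}->{5,6}
Constraint 2 (U != X) on D(U)={2,3,4} D(X)={2,3,4}: no change
Constraint 3 (U != X) on D(U)={2,3,4} D(X)={2,3,4}: no change
So after constraint 3: D(U)={2,3,4}, size = 3

Answer: 3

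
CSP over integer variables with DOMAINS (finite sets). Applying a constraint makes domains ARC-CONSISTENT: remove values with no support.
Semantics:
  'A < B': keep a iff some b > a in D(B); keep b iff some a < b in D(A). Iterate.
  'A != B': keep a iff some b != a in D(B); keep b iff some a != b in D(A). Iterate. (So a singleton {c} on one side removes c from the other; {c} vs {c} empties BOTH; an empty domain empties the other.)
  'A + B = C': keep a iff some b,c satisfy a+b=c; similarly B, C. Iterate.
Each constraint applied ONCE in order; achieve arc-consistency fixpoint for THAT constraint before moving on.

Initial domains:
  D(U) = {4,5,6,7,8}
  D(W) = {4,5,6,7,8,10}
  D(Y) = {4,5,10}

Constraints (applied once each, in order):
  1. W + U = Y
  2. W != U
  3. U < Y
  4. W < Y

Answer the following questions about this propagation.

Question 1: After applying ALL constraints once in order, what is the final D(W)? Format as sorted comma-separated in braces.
Constraint 1 (W + U = Y) on D(W)={4,5,6,7,8,10} D(U)={4,5,6,7,8} D(Y)={4,5,10}: W {4,5,6,7,8,10}->{4,5,6}; U {4,5,6,7,8}->{4,5,6}; Y {4,5,10}->{10}
Constraint 2 (W != U) on D(W)={4,5,6} D(U)={4,5,6}: no change
Constraint 3 (U < Y) on D(U)={4,5,6} D(Y)={10}: no change
Constraint 4 (W < Y) on D(W)={4,5,6} D(Y)={10}: no change
So after all 4 constraints: D(W) = {4,5,6}

Answer: {4,5,6}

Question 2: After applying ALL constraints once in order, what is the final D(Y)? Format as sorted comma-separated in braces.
Answer: {10}

Derivation:
Constraint 1 (W + U = Y) on D(W)={4,5,6,7,8,10} D(U)={4,5,6,7,8} D(Y)={4,5,10}: W {4,5,6,7,8,10}->{4,5,6}; U {4,5,6,7,8}->{4,5,6}; Y {4,5,10}->{10}
Constraint 2 (W != U) on D(W)={4,5,6} D(U)={4,5,6}: no change
Constraint 3 (U < Y) on D(U)={4,5,6} D(Y)={10}: no change
Constraint 4 (W < Y) on D(W)={4,5,6} D(Y)={10}: no change
So after all 4 constraints: D(Y) = {10}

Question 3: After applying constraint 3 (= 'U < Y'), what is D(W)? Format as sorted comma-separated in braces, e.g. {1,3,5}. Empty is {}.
Answer: {4,5,6}

Derivation:
Constraint 1 (W + U = Y) on D(W)={4,5,6,7,8,10} D(U)={4,5,6,7,8} D(Y)={4,5,10}: W {4,5,6,7,8,10}->{4,5,6}; U {4,5,6,7,8}->{4,5,6}; Y {4,5,10}->{10}
Constraint 2 (W != U) on D(W)={4,5,6} D(U)={4,5,6}: no change
Constraint 3 (U < Y) on D(U)={4,5,6} D(Y)={10}: no change
So after constraint 3: D(W) = {4,5,6}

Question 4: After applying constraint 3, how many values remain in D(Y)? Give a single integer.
Constraint 1 (W + U = Y) on D(W)={4,5,6,7,8,10} D(U)={4,5,6,7,8} D(Y)={4,5,10}: W {4,5,6,7,8,10}->{4,5,6}; U {4,5,6,7,8}->{4,5,6}; Y {4,5,10}->{10}
Constraint 2 (W != U) on D(W)={4,5,6} D(U)={4,5,6}: no change
Constraint 3 (U < Y) on D(U)={4,5,6} D(Y)={10}: no change
So after constraint 3: D(Y)={10}, size = 1

Answer: 1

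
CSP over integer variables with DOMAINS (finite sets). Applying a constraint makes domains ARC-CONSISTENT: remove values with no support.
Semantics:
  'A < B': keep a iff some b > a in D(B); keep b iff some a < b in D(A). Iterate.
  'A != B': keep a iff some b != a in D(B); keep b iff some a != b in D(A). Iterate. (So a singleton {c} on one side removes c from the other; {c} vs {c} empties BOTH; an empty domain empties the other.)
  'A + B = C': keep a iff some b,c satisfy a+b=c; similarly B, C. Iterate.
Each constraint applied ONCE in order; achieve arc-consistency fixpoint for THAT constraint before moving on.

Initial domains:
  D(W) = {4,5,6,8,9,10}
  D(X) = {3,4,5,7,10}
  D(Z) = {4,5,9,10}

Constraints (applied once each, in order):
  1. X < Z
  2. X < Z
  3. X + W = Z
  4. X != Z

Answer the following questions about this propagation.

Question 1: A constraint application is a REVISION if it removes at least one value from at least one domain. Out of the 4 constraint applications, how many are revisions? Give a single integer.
Answer: 2

Derivation:
Constraint 1 (X < Z) on D(X)={3,4,5,7,10} D(Z)={4,5,9,10}: X {3,4,5,7,10}->{3,4,5,7} => REVISION
Constraint 2 (X < Z) on D(X)={3,4,5,7} D(Z)={4,5,9,10}: no change => not a revision
Constraint 3 (X + W = Z) on D(X)={3,4,5,7} D(W)={4,5,6,8,9,10} D(Z)={4,5,9,10}: X {3,4,5,7}->{3,4,5}; W {4,5,6,8,9,10}->{4,5,6}; Z {4,5,9,10}->{9,10} => REVISION
Constraint 4 (X != Z) on D(X)={3,4,5} D(Z)={9,10}: no change => not a revision
Total revisions = 2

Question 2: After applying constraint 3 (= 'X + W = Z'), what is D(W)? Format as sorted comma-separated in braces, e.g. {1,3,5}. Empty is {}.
Answer: {4,5,6}

Derivation:
Constraint 1 (X < Z) on D(X)={3,4,5,7,10} D(Z)={4,5,9,10}: X {3,4,5,7,10}->{3,4,5,7}
Constraint 2 (X < Z) on D(X)={3,4,5,7} D(Z)={4,5,9,10}: no change
Constraint 3 (X + W = Z) on D(X)={3,4,5,7} D(W)={4,5,6,8,9,10} D(Z)={4,5,9,10}: X {3,4,5,7}->{3,4,5}; W {4,5,6,8,9,10}->{4,5,6}; Z {4,5,9,10}->{9,10}
So after constraint 3: D(W) = {4,5,6}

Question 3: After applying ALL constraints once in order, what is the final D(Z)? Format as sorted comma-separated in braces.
Constraint 1 (X < Z) on D(X)={3,4,5,7,10} D(Z)={4,5,9,10}: X {3,4,5,7,10}->{3,4,5,7}
Constraint 2 (X < Z) on D(X)={3,4,5,7} D(Z)={4,5,9,10}: no change
Constraint 3 (X + W = Z) on D(X)={3,4,5,7} D(W)={4,5,6,8,9,10} D(Z)={4,5,9,10}: X {3,4,5,7}->{3,4,5}; W {4,5,6,8,9,10}->{4,5,6}; Z {4,5,9,10}->{9,10}
Constraint 4 (X != Z) on D(X)={3,4,5} D(Z)={9,10}: no change
So after all 4 constraints: D(Z) = {9,10}

Answer: {9,10}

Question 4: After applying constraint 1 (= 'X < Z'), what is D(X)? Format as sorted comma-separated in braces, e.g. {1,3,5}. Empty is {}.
Answer: {3,4,5,7}

Derivation:
Constraint 1 (X < Z) on D(X)={3,4,5,7,10} D(Z)={4,5,9,10}: X {3,4,5,7,10}->{3,4,5,7}
So after constraint 1: D(X) = {3,4,5,7}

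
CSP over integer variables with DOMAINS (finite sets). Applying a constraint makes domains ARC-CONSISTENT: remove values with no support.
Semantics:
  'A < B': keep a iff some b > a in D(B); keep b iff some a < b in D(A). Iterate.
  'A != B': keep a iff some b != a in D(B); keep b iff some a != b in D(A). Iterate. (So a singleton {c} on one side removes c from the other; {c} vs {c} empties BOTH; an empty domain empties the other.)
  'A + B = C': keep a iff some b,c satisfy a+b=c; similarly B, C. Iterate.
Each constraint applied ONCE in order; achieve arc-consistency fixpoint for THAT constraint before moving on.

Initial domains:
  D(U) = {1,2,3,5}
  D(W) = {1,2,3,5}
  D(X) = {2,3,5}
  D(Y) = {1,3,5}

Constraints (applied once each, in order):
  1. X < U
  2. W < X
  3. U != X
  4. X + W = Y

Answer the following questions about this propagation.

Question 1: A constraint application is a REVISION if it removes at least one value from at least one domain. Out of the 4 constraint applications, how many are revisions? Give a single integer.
Answer: 3

Derivation:
Constraint 1 (X < U) on D(X)={2,3,5} D(U)={1,2,3,5}: X {2,3,5}->{2,3}; U {1,2,3,5}->{3,5} => REVISION
Constraint 2 (W < X) on D(W)={1,2,3,5} D(X)={2,3}: W {1,2,3,5}->{1,2} => REVISION
Constraint 3 (U != X) on D(U)={3,5} D(X)={2,3}: no change => not a revision
Constraint 4 (X + W = Y) on D(X)={2,3} D(W)={1,2} D(Y)={1,3,5}: Y {1,3,5}->{3,5} => REVISION
Total revisions = 3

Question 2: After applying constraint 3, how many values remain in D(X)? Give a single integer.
Answer: 2

Derivation:
Constraint 1 (X < U) on D(X)={2,3,5} D(U)={1,2,3,5}: X {2,3,5}->{2,3}; U {1,2,3,5}->{3,5}
Constraint 2 (W < X) on D(W)={1,2,3,5} D(X)={2,3}: W {1,2,3,5}->{1,2}
Constraint 3 (U != X) on D(U)={3,5} D(X)={2,3}: no change
So after constraint 3: D(X)={2,3}, size = 2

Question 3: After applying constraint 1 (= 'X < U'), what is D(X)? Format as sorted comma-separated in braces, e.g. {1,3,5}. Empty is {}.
Constraint 1 (X < U) on D(X)={2,3,5} D(U)={1,2,3,5}: X {2,3,5}->{2,3}; U {1,2,3,5}->{3,5}
So after constraint 1: D(X) = {2,3}

Answer: {2,3}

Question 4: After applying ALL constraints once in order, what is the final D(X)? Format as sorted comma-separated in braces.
Answer: {2,3}

Derivation:
Constraint 1 (X < U) on D(X)={2,3,5} D(U)={1,2,3,5}: X {2,3,5}->{2,3}; U {1,2,3,5}->{3,5}
Constraint 2 (W < X) on D(W)={1,2,3,5} D(X)={2,3}: W {1,2,3,5}->{1,2}
Constraint 3 (U != X) on D(U)={3,5} D(X)={2,3}: no change
Constraint 4 (X + W = Y) on D(X)={2,3} D(W)={1,2} D(Y)={1,3,5}: Y {1,3,5}->{3,5}
So after all 4 constraints: D(X) = {2,3}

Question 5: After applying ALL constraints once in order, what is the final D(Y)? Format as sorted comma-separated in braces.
Answer: {3,5}

Derivation:
Constraint 1 (X < U) on D(X)={2,3,5} D(U)={1,2,3,5}: X {2,3,5}->{2,3}; U {1,2,3,5}->{3,5}
Constraint 2 (W < X) on D(W)={1,2,3,5} D(X)={2,3}: W {1,2,3,5}->{1,2}
Constraint 3 (U != X) on D(U)={3,5} D(X)={2,3}: no change
Constraint 4 (X + W = Y) on D(X)={2,3} D(W)={1,2} D(Y)={1,3,5}: Y {1,3,5}->{3,5}
So after all 4 constraints: D(Y) = {3,5}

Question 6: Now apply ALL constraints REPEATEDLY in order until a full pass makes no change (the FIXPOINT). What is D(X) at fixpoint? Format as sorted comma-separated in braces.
Answer: {2,3}

Derivation:
pass 0 (initial): D(X)={2,3,5}
pass 1: U {1,2,3,5}->{3,5}; W {1,2,3,5}->{1,2}; X {2,3,5}->{2,3}; Y {1,3,5}->{3,5}
pass 2: no change
Fixpoint after 2 passes: D(X) = {2,3}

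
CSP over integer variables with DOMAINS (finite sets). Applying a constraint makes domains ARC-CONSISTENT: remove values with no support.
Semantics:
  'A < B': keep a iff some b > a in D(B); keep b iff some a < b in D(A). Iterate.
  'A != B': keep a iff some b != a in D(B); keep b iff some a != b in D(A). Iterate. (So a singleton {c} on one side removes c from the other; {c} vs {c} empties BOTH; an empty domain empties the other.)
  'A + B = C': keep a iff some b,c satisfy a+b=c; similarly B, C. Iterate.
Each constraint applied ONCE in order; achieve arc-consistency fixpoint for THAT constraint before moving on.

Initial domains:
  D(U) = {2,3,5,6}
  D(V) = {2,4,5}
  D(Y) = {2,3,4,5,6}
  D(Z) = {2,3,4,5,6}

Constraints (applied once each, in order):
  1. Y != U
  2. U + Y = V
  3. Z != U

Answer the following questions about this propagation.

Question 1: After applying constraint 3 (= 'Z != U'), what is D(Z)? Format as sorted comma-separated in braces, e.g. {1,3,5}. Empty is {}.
Answer: {2,3,4,5,6}

Derivation:
Constraint 1 (Y != U) on D(Y)={2,3,4,5,6} D(U)={2,3,5,6}: no change
Constraint 2 (U + Y = V) on D(U)={2,3,5,6} D(Y)={2,3,4,5,6} D(V)={2,4,5}: U {2,3,5,6}->{2,3}; Y {2,3,4,5,6}->{2,3}; V {2,4,5}->{4,5}
Constraint 3 (Z != U) on D(Z)={2,3,4,5,6} D(U)={2,3}: no change
So after constraint 3: D(Z) = {2,3,4,5,6}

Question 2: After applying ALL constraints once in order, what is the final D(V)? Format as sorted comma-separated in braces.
Constraint 1 (Y != U) on D(Y)={2,3,4,5,6} D(U)={2,3,5,6}: no change
Constraint 2 (U + Y = V) on D(U)={2,3,5,6} D(Y)={2,3,4,5,6} D(V)={2,4,5}: U {2,3,5,6}->{2,3}; Y {2,3,4,5,6}->{2,3}; V {2,4,5}->{4,5}
Constraint 3 (Z != U) on D(Z)={2,3,4,5,6} D(U)={2,3}: no change
So after all 3 constraints: D(V) = {4,5}

Answer: {4,5}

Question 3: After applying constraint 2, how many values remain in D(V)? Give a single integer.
Constraint 1 (Y != U) on D(Y)={2,3,4,5,6} D(U)={2,3,5,6}: no change
Constraint 2 (U + Y = V) on D(U)={2,3,5,6} D(Y)={2,3,4,5,6} D(V)={2,4,5}: U {2,3,5,6}->{2,3}; Y {2,3,4,5,6}->{2,3}; V {2,4,5}->{4,5}
So after constraint 2: D(V)={4,5}, size = 2

Answer: 2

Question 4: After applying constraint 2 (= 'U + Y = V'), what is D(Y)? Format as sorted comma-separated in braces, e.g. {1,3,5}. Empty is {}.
Constraint 1 (Y != U) on D(Y)={2,3,4,5,6} D(U)={2,3,5,6}: no change
Constraint 2 (U + Y = V) on D(U)={2,3,5,6} D(Y)={2,3,4,5,6} D(V)={2,4,5}: U {2,3,5,6}->{2,3}; Y {2,3,4,5,6}->{2,3}; V {2,4,5}->{4,5}
So after constraint 2: D(Y) = {2,3}

Answer: {2,3}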